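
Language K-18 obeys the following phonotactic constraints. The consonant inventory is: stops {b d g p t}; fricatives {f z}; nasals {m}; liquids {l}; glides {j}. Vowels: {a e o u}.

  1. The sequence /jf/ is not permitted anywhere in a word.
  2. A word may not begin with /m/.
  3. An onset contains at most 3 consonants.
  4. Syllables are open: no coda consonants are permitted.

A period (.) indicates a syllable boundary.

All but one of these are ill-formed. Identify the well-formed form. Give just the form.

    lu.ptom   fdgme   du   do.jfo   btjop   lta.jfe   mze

du

lu.ptom — violates constraint 4: syllable 2 coda /m/ has 1 consonant (> 0) → ill-formed
fdgme — violates constraint 3: syllable 1 onset /fdgm/ has 4 consonants (> 3) → ill-formed
du — σ1 onset /d/, coda /∅/ ok → well-formed
do.jfo — violates constraint 1: contains banned sequence /jf/ → ill-formed
btjop — violates constraint 4: syllable 1 coda /p/ has 1 consonant (> 0) → ill-formed
lta.jfe — violates constraint 1: contains banned sequence /jf/ → ill-formed
mze — violates constraint 2: word begins with /m/ → ill-formed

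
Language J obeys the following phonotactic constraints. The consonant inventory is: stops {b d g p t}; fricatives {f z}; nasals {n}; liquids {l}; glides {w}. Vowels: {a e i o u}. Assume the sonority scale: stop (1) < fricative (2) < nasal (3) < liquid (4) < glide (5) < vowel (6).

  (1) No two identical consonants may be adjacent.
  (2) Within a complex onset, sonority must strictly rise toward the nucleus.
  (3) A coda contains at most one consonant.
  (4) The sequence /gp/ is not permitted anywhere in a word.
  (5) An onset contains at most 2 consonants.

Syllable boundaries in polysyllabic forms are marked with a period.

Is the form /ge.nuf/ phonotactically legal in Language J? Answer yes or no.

/ge.nuf/ — σ1 onset /g/, coda /∅/ ok; σ2 onset /n/, coda /f/ ok → phonotactically legal

yes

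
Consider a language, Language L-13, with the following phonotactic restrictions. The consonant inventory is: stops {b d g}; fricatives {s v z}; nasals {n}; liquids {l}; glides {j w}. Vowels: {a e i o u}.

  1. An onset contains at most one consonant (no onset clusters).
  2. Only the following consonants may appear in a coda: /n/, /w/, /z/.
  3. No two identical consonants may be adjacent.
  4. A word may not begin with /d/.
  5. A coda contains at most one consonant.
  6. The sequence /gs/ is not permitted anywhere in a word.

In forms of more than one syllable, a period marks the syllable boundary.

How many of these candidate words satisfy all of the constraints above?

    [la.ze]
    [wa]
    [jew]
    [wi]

[la.ze] — σ1 onset /l/, coda /∅/ ok; σ2 onset /z/, coda /∅/ ok → well-formed
[wa] — σ1 onset /w/, coda /∅/ ok → well-formed
[jew] — σ1 onset /j/, coda /w/ ok → well-formed
[wi] — σ1 onset /w/, coda /∅/ ok → well-formed
Well-formed: [la.ze], [wa], [jew], [wi] → 4.

4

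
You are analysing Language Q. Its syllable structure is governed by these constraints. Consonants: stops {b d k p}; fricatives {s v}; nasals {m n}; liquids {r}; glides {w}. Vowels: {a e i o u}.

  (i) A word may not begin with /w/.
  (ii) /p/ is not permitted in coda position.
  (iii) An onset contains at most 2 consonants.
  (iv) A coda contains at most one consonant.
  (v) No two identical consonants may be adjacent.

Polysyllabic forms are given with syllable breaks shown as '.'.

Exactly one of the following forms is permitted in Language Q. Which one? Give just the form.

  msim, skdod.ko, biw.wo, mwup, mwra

msim

msim — σ1 onset /ms/ (2C), coda /m/ ok → permitted
skdod.ko — violates constraint (iii): syllable 1 onset /skd/ has 3 consonants (> 2) → not permitted
biw.wo — violates constraint (v): adjacent identical consonants /ww/ → not permitted
mwup — violates constraint (ii): syllable 1 coda contains /p/ → not permitted
mwra — violates constraint (iii): syllable 1 onset /mwr/ has 3 consonants (> 2) → not permitted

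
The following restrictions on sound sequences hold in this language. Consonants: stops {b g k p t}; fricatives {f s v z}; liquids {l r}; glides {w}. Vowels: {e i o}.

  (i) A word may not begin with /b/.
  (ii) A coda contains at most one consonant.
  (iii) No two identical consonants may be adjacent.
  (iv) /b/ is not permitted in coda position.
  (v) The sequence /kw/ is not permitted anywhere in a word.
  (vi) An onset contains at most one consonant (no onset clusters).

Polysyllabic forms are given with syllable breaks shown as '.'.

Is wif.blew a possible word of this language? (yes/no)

no

wif.blew — violates constraint (vi): syllable 2 onset /bl/ has 2 consonants (> 1) → illicit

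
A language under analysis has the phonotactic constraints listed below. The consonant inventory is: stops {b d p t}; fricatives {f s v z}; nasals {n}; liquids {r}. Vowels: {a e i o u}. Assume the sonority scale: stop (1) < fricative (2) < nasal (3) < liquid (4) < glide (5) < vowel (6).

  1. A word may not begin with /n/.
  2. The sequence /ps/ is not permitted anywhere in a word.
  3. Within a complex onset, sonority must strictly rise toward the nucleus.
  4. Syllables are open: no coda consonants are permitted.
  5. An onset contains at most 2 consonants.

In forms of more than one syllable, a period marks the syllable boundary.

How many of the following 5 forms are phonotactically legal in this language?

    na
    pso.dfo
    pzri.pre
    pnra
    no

na — violates constraint 1: word begins with /n/ → phonotactically illegal
pso.dfo — violates constraint 2: contains banned sequence /ps/ → phonotactically illegal
pzri.pre — violates constraint 5: syllable 1 onset /pzr/ has 3 consonants (> 2) → phonotactically illegal
pnra — violates constraint 5: syllable 1 onset /pnr/ has 3 consonants (> 2) → phonotactically illegal
no — violates constraint 1: word begins with /n/ → phonotactically illegal
No form is phonotactically legal → 0.

0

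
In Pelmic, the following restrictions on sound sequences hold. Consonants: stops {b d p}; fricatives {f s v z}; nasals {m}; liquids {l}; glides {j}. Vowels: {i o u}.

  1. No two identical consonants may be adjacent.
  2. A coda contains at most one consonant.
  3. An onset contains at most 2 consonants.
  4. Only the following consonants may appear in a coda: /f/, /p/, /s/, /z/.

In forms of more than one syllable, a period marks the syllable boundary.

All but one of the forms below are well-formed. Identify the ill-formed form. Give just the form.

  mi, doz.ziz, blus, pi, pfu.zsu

doz.ziz

mi — σ1 onset /m/, coda /∅/ ok → well-formed
doz.ziz — violates constraint 1: adjacent identical consonants /zz/ → ill-formed
blus — σ1 onset /bl/ (2C), coda /s/ ok → well-formed
pi — σ1 onset /p/, coda /∅/ ok → well-formed
pfu.zsu — σ1 onset /pf/ (2C), coda /∅/ ok; σ2 onset /zs/ (2C), coda /∅/ ok → well-formed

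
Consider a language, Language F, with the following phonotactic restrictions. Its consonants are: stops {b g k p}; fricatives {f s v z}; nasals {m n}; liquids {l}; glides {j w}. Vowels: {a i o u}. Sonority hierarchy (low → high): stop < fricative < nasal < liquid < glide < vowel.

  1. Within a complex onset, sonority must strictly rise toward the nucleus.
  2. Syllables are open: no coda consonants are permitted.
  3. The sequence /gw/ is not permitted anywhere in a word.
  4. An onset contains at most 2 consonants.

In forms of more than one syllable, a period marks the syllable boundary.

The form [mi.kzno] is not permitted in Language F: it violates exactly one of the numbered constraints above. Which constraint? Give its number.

4

[mi.kzno]: syllable 2 onset /kzn/ has 3 consonants (> 2).
This is a violation of constraint 4: "An onset contains at most 2 consonants."
The remaining constraints (1, 2, 3) are satisfied.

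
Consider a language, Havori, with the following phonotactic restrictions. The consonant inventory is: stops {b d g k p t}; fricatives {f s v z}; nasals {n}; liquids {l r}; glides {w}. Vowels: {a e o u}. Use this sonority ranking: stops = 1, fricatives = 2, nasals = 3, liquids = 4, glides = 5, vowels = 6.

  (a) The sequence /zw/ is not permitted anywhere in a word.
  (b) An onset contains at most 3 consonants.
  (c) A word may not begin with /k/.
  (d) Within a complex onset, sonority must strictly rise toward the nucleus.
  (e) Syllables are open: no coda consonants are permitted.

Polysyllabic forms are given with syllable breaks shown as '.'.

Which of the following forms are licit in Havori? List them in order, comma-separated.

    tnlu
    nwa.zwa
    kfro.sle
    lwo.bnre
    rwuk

tnlu, lwo.bnre

tnlu — σ1 onset /tnl/ (1→3→4 rises), coda /∅/ ok → licit
nwa.zwa — violates constraint (a): contains banned sequence /zw/ → illicit
kfro.sle — violates constraint (c): word begins with /k/ → illicit
lwo.bnre — σ1 onset /lw/ (4→5 rises), coda /∅/ ok; σ2 onset /bnr/ (1→3→4 rises), coda /∅/ ok → licit
rwuk — violates constraint (e): syllable 1 coda /k/ has 1 consonant (> 0) → illicit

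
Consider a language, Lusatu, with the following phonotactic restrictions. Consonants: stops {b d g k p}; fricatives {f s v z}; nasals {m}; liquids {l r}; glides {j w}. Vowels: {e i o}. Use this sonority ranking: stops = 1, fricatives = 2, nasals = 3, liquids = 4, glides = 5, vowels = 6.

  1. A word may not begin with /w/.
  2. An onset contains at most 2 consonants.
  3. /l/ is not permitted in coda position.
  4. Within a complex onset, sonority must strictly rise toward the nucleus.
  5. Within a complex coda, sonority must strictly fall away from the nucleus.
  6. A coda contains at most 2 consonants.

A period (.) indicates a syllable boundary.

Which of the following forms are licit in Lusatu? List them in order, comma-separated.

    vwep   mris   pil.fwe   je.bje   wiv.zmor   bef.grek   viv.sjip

vwep, mris, je.bje, bef.grek, viv.sjip

vwep — σ1 onset /vw/ (2→5 rises), coda /p/ ok → licit
mris — σ1 onset /mr/ (3→4 rises), coda /s/ ok → licit
pil.fwe — violates constraint 3: syllable 1 coda contains /l/ → illicit
je.bje — σ1 onset /j/, coda /∅/ ok; σ2 onset /bj/ (1→5 rises), coda /∅/ ok → licit
wiv.zmor — violates constraint 1: word begins with /w/ → illicit
bef.grek — σ1 onset /b/, coda /f/ ok; σ2 onset /gr/ (1→4 rises), coda /k/ ok → licit
viv.sjip — σ1 onset /v/, coda /v/ ok; σ2 onset /sj/ (2→5 rises), coda /p/ ok → licit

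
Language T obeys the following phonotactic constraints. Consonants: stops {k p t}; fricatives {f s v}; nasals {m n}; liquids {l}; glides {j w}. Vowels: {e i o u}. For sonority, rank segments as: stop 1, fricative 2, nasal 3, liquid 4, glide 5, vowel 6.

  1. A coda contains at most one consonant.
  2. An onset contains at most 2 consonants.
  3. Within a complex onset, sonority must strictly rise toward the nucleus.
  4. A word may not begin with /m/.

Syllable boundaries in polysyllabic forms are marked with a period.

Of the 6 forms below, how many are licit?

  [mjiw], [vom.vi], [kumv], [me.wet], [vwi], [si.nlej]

3

[mjiw] — violates constraint 4: word begins with /m/ → illicit
[vom.vi] — σ1 onset /v/, coda /m/ ok; σ2 onset /v/, coda /∅/ ok → licit
[kumv] — violates constraint 1: syllable 1 coda /mv/ has 2 consonants (> 1) → illicit
[me.wet] — violates constraint 4: word begins with /m/ → illicit
[vwi] — σ1 onset /vw/ (2→5 rises), coda /∅/ ok → licit
[si.nlej] — σ1 onset /s/, coda /∅/ ok; σ2 onset /nl/ (3→4 rises), coda /j/ ok → licit
Licit: [vom.vi], [vwi], [si.nlej] → 3.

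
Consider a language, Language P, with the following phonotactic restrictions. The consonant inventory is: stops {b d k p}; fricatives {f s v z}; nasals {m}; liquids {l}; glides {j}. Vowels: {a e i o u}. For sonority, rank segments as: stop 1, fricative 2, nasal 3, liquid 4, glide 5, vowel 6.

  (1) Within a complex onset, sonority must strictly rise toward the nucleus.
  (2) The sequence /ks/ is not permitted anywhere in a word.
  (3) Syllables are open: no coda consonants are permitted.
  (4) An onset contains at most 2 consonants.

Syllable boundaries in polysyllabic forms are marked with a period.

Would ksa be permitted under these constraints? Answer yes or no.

ksa — violates constraint 2: contains banned sequence /ks/ → not permitted

no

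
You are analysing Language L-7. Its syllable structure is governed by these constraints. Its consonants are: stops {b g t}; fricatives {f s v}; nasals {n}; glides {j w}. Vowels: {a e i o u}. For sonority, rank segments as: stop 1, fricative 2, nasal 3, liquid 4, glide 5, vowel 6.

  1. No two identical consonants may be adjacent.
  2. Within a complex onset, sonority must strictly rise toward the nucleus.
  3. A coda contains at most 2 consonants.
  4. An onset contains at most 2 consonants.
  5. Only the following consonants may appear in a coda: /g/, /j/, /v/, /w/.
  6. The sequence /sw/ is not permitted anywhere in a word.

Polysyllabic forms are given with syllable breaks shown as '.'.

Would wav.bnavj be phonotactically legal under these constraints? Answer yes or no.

wav.bnavj — σ1 onset /w/, coda /v/ ok; σ2 onset /bn/ (1→3 rises), coda /vj/ (2C) ok → phonotactically legal

yes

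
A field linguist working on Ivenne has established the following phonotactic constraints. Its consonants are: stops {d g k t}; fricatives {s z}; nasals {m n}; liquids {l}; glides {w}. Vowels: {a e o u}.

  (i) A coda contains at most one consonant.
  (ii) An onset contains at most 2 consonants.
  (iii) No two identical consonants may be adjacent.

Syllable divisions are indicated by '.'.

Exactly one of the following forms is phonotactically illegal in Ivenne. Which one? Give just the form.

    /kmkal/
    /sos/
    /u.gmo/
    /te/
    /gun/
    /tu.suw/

/kmkal/

/kmkal/ — violates constraint (ii): syllable 1 onset /kmk/ has 3 consonants (> 2) → phonotactically illegal
/sos/ — σ1 onset /s/, coda /s/ ok → phonotactically legal
/u.gmo/ — σ1 onset /∅/, coda /∅/ ok; σ2 onset /gm/ (2C), coda /∅/ ok → phonotactically legal
/te/ — σ1 onset /t/, coda /∅/ ok → phonotactically legal
/gun/ — σ1 onset /g/, coda /n/ ok → phonotactically legal
/tu.suw/ — σ1 onset /t/, coda /∅/ ok; σ2 onset /s/, coda /w/ ok → phonotactically legal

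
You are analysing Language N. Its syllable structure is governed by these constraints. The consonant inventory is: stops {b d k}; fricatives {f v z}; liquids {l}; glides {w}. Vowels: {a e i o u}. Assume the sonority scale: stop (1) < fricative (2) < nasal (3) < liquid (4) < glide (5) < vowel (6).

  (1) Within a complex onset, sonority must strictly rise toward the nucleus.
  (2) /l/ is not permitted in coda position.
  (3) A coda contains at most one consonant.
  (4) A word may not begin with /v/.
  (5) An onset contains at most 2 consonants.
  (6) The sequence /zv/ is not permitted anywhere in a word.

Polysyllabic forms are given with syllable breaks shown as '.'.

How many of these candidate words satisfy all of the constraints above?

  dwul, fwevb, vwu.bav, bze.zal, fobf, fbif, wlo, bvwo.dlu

0

dwul — violates constraint 2: syllable 1 coda contains /l/ → ill-formed
fwevb — violates constraint 3: syllable 1 coda /vb/ has 2 consonants (> 1) → ill-formed
vwu.bav — violates constraint 4: word begins with /v/ → ill-formed
bze.zal — violates constraint 2: syllable 2 coda contains /l/ → ill-formed
fobf — violates constraint 3: syllable 1 coda /bf/ has 2 consonants (> 1) → ill-formed
fbif — violates constraint 1: syllable 1 onset /fb/: /f/ (fricative, 2) → /b/ (stop, 1) does not rise → ill-formed
wlo — violates constraint 1: syllable 1 onset /wl/: /w/ (glide, 5) → /l/ (liquid, 4) does not rise → ill-formed
bvwo.dlu — violates constraint 5: syllable 1 onset /bvw/ has 3 consonants (> 2) → ill-formed
No form is well-formed → 0.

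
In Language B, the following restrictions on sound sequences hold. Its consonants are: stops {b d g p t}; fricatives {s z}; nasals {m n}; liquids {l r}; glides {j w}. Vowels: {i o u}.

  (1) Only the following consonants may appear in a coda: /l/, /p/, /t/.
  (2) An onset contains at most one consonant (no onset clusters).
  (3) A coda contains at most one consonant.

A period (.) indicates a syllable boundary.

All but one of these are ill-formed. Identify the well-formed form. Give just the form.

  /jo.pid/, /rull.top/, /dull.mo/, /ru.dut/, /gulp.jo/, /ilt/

/jo.pid/ — violates constraint 1: syllable 2 coda contains /d/, which is not a licensed coda consonant → ill-formed
/rull.top/ — violates constraint 3: syllable 1 coda /ll/ has 2 consonants (> 1) → ill-formed
/dull.mo/ — violates constraint 3: syllable 1 coda /ll/ has 2 consonants (> 1) → ill-formed
/ru.dut/ — σ1 onset /r/, coda /∅/ ok; σ2 onset /d/, coda /t/ ok → well-formed
/gulp.jo/ — violates constraint 3: syllable 1 coda /lp/ has 2 consonants (> 1) → ill-formed
/ilt/ — violates constraint 3: syllable 1 coda /lt/ has 2 consonants (> 1) → ill-formed

/ru.dut/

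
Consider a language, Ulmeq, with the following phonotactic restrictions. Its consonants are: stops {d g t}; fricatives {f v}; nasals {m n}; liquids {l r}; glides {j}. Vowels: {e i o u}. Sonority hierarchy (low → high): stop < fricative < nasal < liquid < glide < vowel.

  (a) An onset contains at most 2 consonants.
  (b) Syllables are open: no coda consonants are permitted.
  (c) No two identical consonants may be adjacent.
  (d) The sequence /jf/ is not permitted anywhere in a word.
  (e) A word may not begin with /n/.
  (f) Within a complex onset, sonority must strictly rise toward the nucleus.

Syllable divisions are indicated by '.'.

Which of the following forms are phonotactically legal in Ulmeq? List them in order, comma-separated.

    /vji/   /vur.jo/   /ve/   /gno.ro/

/vji/ — σ1 onset /vj/ (2→5 rises), coda /∅/ ok → phonotactically legal
/vur.jo/ — violates constraint (b): syllable 1 coda /r/ has 1 consonant (> 0) → phonotactically illegal
/ve/ — σ1 onset /v/, coda /∅/ ok → phonotactically legal
/gno.ro/ — σ1 onset /gn/ (1→3 rises), coda /∅/ ok; σ2 onset /r/, coda /∅/ ok → phonotactically legal

/vji/, /ve/, /gno.ro/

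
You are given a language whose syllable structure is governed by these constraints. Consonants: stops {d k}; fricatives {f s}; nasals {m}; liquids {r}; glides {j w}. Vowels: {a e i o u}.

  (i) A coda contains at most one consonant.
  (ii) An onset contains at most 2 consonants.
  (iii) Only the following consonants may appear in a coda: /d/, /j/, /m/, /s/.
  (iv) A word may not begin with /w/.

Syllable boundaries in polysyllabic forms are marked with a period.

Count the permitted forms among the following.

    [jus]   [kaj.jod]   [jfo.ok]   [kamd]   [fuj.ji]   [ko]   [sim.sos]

5

[jus] — σ1 onset /j/, coda /s/ ok → permitted
[kaj.jod] — σ1 onset /k/, coda /j/ ok; σ2 onset /j/, coda /d/ ok → permitted
[jfo.ok] — violates constraint (iii): syllable 2 coda contains /k/, which is not a licensed coda consonant → not permitted
[kamd] — violates constraint (i): syllable 1 coda /md/ has 2 consonants (> 1) → not permitted
[fuj.ji] — σ1 onset /f/, coda /j/ ok; σ2 onset /j/, coda /∅/ ok → permitted
[ko] — σ1 onset /k/, coda /∅/ ok → permitted
[sim.sos] — σ1 onset /s/, coda /m/ ok; σ2 onset /s/, coda /s/ ok → permitted
Permitted: [jus], [kaj.jod], [fuj.ji], [ko], [sim.sos] → 5.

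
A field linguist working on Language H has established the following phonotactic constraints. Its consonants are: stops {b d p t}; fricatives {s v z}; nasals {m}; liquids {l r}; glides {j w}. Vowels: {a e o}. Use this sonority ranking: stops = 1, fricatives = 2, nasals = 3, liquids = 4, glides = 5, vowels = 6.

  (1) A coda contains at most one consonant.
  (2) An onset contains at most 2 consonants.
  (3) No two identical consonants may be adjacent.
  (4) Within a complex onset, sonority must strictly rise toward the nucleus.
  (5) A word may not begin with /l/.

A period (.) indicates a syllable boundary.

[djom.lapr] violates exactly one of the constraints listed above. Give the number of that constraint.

[djom.lapr]: syllable 2 coda /pr/ has 2 consonants (> 1).
This is a violation of constraint 1: "A coda contains at most one consonant."
The remaining constraints (2, 3, 4, 5) are satisfied.

1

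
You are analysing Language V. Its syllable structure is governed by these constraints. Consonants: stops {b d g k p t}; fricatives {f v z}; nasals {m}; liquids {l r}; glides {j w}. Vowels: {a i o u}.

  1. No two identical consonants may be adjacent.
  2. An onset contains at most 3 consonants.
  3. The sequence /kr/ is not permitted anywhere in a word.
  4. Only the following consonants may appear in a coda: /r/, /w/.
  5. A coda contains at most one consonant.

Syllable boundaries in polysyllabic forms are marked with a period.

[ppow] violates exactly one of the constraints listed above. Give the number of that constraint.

1

[ppow]: adjacent identical consonants /pp/.
This is a violation of constraint 1: "No two identical consonants may be adjacent."
The remaining constraints (2, 3, 4, 5) are satisfied.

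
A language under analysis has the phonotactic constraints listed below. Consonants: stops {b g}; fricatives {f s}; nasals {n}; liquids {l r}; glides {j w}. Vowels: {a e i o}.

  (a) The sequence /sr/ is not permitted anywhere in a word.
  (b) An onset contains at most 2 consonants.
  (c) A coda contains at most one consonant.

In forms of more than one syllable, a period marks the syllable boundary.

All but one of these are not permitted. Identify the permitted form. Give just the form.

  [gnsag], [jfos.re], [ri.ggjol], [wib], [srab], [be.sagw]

[gnsag] — violates constraint (b): syllable 1 onset /gns/ has 3 consonants (> 2) → not permitted
[jfos.re] — violates constraint (a): contains banned sequence /sr/ → not permitted
[ri.ggjol] — violates constraint (b): syllable 2 onset /ggj/ has 3 consonants (> 2) → not permitted
[wib] — σ1 onset /w/, coda /b/ ok → permitted
[srab] — violates constraint (a): contains banned sequence /sr/ → not permitted
[be.sagw] — violates constraint (c): syllable 2 coda /gw/ has 2 consonants (> 1) → not permitted

[wib]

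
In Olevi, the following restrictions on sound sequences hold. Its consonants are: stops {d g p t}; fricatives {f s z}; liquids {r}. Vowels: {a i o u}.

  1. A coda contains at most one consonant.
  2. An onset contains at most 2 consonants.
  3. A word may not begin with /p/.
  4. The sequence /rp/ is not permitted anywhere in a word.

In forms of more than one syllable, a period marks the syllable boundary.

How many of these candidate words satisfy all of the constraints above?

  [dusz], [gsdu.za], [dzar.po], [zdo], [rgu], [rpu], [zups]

2

[dusz] — violates constraint 1: syllable 1 coda /sz/ has 2 consonants (> 1) → phonotactically illegal
[gsdu.za] — violates constraint 2: syllable 1 onset /gsd/ has 3 consonants (> 2) → phonotactically illegal
[dzar.po] — violates constraint 4: contains banned sequence /rp/ → phonotactically illegal
[zdo] — σ1 onset /zd/ (2C), coda /∅/ ok → phonotactically legal
[rgu] — σ1 onset /rg/ (2C), coda /∅/ ok → phonotactically legal
[rpu] — violates constraint 4: contains banned sequence /rp/ → phonotactically illegal
[zups] — violates constraint 1: syllable 1 coda /ps/ has 2 consonants (> 1) → phonotactically illegal
Phonotactically legal: [zdo], [rgu] → 2.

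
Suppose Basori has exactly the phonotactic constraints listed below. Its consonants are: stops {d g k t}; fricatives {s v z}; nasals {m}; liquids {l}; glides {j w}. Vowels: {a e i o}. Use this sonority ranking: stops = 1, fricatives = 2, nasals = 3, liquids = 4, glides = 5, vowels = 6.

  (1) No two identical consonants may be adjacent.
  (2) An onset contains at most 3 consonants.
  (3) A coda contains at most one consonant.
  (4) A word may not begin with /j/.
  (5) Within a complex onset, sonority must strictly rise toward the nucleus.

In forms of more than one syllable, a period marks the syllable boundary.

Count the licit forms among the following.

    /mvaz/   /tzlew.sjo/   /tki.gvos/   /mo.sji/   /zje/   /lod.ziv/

/mvaz/ — violates constraint 5: syllable 1 onset /mv/: /m/ (nasal, 3) → /v/ (fricative, 2) does not rise → illicit
/tzlew.sjo/ — σ1 onset /tzl/ (1→2→4 rises), coda /w/ ok; σ2 onset /sj/ (2→5 rises), coda /∅/ ok → licit
/tki.gvos/ — violates constraint 5: syllable 1 onset /tk/: /t/ (stop, 1) → /k/ (stop, 1) does not rise → illicit
/mo.sji/ — σ1 onset /m/, coda /∅/ ok; σ2 onset /sj/ (2→5 rises), coda /∅/ ok → licit
/zje/ — σ1 onset /zj/ (2→5 rises), coda /∅/ ok → licit
/lod.ziv/ — σ1 onset /l/, coda /d/ ok; σ2 onset /z/, coda /v/ ok → licit
Licit: /tzlew.sjo/, /mo.sji/, /zje/, /lod.ziv/ → 4.

4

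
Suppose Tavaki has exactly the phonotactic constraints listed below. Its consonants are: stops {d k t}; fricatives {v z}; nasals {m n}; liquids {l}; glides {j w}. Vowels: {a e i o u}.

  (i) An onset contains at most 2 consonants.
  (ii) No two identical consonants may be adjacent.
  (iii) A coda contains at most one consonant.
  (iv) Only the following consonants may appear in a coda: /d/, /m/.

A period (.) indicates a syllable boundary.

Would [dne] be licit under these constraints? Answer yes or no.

[dne] — σ1 onset /dn/ (2C), coda /∅/ ok → licit

yes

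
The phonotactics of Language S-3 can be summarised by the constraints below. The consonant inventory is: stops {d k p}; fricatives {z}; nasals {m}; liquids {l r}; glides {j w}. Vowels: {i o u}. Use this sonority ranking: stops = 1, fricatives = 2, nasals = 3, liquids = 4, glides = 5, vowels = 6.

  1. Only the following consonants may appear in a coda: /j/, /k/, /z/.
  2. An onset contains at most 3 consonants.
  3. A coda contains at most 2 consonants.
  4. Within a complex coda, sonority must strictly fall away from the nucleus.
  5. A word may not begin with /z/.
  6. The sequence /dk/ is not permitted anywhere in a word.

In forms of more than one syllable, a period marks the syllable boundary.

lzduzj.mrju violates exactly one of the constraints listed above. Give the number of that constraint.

4

lzduzj.mrju: syllable 1 coda /zj/: /z/ (fricative, 2) → /j/ (glide, 5) does not fall.
This is a violation of constraint 4: "Within a complex coda, sonority must strictly fall away from the nucleus."
The remaining constraints (1, 2, 3, 5, 6) are satisfied.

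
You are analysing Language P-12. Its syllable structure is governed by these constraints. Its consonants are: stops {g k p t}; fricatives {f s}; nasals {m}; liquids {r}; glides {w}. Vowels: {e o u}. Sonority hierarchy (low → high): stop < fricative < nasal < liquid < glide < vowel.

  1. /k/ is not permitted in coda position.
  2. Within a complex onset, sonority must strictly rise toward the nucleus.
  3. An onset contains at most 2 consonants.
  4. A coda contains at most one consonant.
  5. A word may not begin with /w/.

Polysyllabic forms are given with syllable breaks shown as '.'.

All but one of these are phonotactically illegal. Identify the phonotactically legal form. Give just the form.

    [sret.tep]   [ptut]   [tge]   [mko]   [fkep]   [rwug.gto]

[sret.tep]

[sret.tep] — σ1 onset /sr/ (2→4 rises), coda /t/ ok; σ2 onset /t/, coda /p/ ok → phonotactically legal
[ptut] — violates constraint 2: syllable 1 onset /pt/: /p/ (stop, 1) → /t/ (stop, 1) does not rise → phonotactically illegal
[tge] — violates constraint 2: syllable 1 onset /tg/: /t/ (stop, 1) → /g/ (stop, 1) does not rise → phonotactically illegal
[mko] — violates constraint 2: syllable 1 onset /mk/: /m/ (nasal, 3) → /k/ (stop, 1) does not rise → phonotactically illegal
[fkep] — violates constraint 2: syllable 1 onset /fk/: /f/ (fricative, 2) → /k/ (stop, 1) does not rise → phonotactically illegal
[rwug.gto] — violates constraint 2: syllable 2 onset /gt/: /g/ (stop, 1) → /t/ (stop, 1) does not rise → phonotactically illegal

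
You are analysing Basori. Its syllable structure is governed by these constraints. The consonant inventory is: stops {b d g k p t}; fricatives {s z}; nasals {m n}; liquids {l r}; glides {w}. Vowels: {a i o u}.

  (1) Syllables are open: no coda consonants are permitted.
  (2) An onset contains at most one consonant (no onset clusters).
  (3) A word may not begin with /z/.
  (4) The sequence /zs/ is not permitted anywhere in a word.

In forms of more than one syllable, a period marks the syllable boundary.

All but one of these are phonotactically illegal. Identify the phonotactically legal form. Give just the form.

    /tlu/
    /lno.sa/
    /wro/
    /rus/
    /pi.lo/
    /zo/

/pi.lo/

/tlu/ — violates constraint 2: syllable 1 onset /tl/ has 2 consonants (> 1) → phonotactically illegal
/lno.sa/ — violates constraint 2: syllable 1 onset /ln/ has 2 consonants (> 1) → phonotactically illegal
/wro/ — violates constraint 2: syllable 1 onset /wr/ has 2 consonants (> 1) → phonotactically illegal
/rus/ — violates constraint 1: syllable 1 coda /s/ has 1 consonant (> 0) → phonotactically illegal
/pi.lo/ — σ1 onset /p/, coda /∅/ ok; σ2 onset /l/, coda /∅/ ok → phonotactically legal
/zo/ — violates constraint 3: word begins with /z/ → phonotactically illegal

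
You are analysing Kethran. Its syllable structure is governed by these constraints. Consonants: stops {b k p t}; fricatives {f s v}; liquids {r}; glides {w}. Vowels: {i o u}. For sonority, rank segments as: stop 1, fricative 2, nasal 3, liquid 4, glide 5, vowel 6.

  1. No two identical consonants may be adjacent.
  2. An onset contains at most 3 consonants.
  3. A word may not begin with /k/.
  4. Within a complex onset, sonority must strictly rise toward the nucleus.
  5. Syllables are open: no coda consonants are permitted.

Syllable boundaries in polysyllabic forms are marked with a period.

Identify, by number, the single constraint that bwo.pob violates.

bwo.pob: syllable 2 coda /b/ has 1 consonant (> 0).
This is a violation of constraint 5: "Syllables are open: no coda consonants are permitted."
The remaining constraints (1, 2, 3, 4) are satisfied.

5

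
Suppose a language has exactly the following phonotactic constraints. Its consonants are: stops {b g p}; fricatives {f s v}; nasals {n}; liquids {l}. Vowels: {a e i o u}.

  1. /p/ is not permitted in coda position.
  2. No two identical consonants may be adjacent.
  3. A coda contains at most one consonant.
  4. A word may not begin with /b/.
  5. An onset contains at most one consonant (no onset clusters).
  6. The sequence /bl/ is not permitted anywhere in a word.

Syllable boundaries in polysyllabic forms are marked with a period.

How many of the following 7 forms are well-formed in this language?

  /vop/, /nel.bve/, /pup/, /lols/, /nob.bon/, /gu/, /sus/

2

/vop/ — violates constraint 1: syllable 1 coda contains /p/ → ill-formed
/nel.bve/ — violates constraint 5: syllable 2 onset /bv/ has 2 consonants (> 1) → ill-formed
/pup/ — violates constraint 1: syllable 1 coda contains /p/ → ill-formed
/lols/ — violates constraint 3: syllable 1 coda /ls/ has 2 consonants (> 1) → ill-formed
/nob.bon/ — violates constraint 2: adjacent identical consonants /bb/ → ill-formed
/gu/ — σ1 onset /g/, coda /∅/ ok → well-formed
/sus/ — σ1 onset /s/, coda /s/ ok → well-formed
Well-formed: /gu/, /sus/ → 2.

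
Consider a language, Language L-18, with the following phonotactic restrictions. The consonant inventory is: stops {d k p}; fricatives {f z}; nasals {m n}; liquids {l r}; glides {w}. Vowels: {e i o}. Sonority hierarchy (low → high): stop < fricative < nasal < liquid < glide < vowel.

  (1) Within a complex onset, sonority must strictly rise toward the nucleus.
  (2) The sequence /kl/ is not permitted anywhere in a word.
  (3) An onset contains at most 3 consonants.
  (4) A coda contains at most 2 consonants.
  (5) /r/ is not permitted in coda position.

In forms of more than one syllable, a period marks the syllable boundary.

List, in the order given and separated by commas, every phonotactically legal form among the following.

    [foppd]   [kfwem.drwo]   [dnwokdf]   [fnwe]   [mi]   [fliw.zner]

[foppd] — violates constraint 4: syllable 1 coda /ppd/ has 3 consonants (> 2) → phonotactically illegal
[kfwem.drwo] — σ1 onset /kfw/ (1→2→5 rises), coda /m/ ok; σ2 onset /drw/ (1→4→5 rises), coda /∅/ ok → phonotactically legal
[dnwokdf] — violates constraint 4: syllable 1 coda /kdf/ has 3 consonants (> 2) → phonotactically illegal
[fnwe] — σ1 onset /fnw/ (2→3→5 rises), coda /∅/ ok → phonotactically legal
[mi] — σ1 onset /m/, coda /∅/ ok → phonotactically legal
[fliw.zner] — violates constraint 5: syllable 2 coda contains /r/ → phonotactically illegal

[kfwem.drwo], [fnwe], [mi]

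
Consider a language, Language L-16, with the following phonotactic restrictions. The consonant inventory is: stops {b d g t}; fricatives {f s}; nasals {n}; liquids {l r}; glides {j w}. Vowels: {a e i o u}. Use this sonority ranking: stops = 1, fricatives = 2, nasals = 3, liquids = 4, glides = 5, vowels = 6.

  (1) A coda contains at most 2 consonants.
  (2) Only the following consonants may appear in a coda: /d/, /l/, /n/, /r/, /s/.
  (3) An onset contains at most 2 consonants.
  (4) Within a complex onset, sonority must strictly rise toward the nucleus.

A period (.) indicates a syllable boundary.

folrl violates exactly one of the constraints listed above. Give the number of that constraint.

folrl: syllable 1 coda /lrl/ has 3 consonants (> 2).
This is a violation of constraint 1: "A coda contains at most 2 consonants."
The remaining constraints (2, 3, 4) are satisfied.

1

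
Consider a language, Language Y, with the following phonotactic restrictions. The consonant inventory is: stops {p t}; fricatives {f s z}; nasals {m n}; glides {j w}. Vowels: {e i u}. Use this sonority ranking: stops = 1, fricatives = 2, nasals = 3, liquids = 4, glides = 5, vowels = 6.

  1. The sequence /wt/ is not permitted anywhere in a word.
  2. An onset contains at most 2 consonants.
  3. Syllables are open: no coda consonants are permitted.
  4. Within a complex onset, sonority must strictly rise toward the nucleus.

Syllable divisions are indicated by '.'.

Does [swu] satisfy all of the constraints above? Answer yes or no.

[swu] — σ1 onset /sw/ (2→5 rises), coda /∅/ ok → phonotactically legal

yes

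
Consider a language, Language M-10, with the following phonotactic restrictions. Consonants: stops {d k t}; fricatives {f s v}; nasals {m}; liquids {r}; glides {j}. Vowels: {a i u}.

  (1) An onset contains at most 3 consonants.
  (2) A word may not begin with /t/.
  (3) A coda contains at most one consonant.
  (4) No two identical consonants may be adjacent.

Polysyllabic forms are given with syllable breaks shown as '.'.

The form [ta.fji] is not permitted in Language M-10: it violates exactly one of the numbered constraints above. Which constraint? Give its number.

2

[ta.fji]: word begins with /t/.
This is a violation of constraint 2: "A word may not begin with /t/."
The remaining constraints (1, 3, 4) are satisfied.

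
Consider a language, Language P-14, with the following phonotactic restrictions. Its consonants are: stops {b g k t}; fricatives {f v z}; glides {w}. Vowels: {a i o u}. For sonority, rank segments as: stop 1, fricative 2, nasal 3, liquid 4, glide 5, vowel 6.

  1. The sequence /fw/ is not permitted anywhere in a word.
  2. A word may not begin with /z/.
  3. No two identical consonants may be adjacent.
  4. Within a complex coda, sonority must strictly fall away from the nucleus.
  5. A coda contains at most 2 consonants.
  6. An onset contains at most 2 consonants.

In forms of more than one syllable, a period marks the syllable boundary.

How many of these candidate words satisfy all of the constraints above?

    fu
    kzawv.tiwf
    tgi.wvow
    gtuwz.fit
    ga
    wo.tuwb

fu — σ1 onset /f/, coda /∅/ ok → permitted
kzawv.tiwf — σ1 onset /kz/ (2C), coda /wv/ (5→2 falls) ok; σ2 onset /t/, coda /wf/ (5→2 falls) ok → permitted
tgi.wvow — σ1 onset /tg/ (2C), coda /∅/ ok; σ2 onset /wv/ (2C), coda /w/ ok → permitted
gtuwz.fit — σ1 onset /gt/ (2C), coda /wz/ (5→2 falls) ok; σ2 onset /f/, coda /t/ ok → permitted
ga — σ1 onset /g/, coda /∅/ ok → permitted
wo.tuwb — σ1 onset /w/, coda /∅/ ok; σ2 onset /t/, coda /wb/ (5→1 falls) ok → permitted
Permitted: fu, kzawv.tiwf, tgi.wvow, gtuwz.fit, ga, wo.tuwb → 6.

6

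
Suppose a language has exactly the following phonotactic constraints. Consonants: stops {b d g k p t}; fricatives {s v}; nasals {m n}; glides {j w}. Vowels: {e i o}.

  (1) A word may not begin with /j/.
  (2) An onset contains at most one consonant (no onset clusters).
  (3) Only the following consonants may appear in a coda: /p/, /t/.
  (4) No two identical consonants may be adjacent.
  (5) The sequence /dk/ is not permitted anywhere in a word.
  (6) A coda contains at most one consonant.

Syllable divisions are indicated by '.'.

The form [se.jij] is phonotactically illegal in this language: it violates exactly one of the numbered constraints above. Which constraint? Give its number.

3

[se.jij]: syllable 2 coda contains /j/, which is not a licensed coda consonant.
This is a violation of constraint 3: "Only the following consonants may appear in a coda: /p/, /t/."
The remaining constraints (1, 2, 4, 5, 6) are satisfied.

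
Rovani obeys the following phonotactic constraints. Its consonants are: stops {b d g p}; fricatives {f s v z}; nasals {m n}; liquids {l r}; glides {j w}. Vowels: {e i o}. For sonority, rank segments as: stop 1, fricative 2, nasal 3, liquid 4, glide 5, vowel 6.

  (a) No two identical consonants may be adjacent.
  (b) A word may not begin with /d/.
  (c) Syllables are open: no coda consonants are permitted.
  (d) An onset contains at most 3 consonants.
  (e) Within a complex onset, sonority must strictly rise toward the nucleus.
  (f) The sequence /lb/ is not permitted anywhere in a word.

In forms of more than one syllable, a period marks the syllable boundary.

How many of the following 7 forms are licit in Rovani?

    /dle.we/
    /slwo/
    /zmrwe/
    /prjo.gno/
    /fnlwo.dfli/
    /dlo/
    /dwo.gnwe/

/dle.we/ — violates constraint (b): word begins with /d/ → illicit
/slwo/ — σ1 onset /slw/ (2→4→5 rises), coda /∅/ ok → licit
/zmrwe/ — violates constraint (d): syllable 1 onset /zmrw/ has 4 consonants (> 3) → illicit
/prjo.gno/ — σ1 onset /prj/ (1→4→5 rises), coda /∅/ ok; σ2 onset /gn/ (1→3 rises), coda /∅/ ok → licit
/fnlwo.dfli/ — violates constraint (d): syllable 1 onset /fnlw/ has 4 consonants (> 3) → illicit
/dlo/ — violates constraint (b): word begins with /d/ → illicit
/dwo.gnwe/ — violates constraint (b): word begins with /d/ → illicit
Licit: /slwo/, /prjo.gno/ → 2.

2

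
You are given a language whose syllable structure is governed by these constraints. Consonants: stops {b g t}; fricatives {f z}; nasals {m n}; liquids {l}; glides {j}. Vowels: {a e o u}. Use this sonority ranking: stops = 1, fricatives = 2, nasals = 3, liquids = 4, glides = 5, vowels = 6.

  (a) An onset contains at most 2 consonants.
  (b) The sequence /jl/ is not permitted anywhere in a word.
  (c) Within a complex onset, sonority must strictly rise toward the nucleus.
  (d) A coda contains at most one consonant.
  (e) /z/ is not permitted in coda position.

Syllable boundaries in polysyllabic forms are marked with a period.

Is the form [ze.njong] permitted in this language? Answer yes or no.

[ze.njong] — violates constraint (d): syllable 2 coda /ng/ has 2 consonants (> 1) → not permitted

no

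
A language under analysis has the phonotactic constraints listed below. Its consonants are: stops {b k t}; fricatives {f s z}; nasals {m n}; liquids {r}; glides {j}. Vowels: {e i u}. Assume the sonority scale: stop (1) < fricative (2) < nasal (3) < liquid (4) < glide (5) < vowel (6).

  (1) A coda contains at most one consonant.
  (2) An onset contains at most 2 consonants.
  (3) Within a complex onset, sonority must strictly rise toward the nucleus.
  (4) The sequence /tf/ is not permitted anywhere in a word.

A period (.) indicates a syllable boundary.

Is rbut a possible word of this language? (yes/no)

no

rbut — violates constraint 3: syllable 1 onset /rb/: /r/ (liquid, 4) → /b/ (stop, 1) does not rise → phonotactically illegal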